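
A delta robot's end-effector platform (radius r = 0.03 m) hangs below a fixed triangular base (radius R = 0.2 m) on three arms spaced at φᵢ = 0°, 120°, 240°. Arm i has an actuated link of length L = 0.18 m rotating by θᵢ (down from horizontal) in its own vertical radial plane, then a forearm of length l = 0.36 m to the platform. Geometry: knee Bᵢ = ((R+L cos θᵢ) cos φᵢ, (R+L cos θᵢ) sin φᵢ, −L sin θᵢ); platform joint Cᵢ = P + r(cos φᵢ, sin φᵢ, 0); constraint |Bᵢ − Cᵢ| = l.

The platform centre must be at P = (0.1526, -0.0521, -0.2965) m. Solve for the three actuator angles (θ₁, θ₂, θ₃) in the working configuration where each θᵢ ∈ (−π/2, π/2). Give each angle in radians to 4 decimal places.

θ₁ = -0.0001, θ₂ = 1.3962, θ₃ = 1.0471

arm 1 (φ=0.0°): x'=0.1526, y'=-0.0521
  e−x'=0.0174;  (l²−L²−(e−x')²−y'²−z²)/2L = 0.0174
  γ=atan2(-0.2965,0.0174)=-1.5122;  ψ=arccos(0.0586)=1.5121;  θ1=γ+ψ≈-0.0001
rotate P by −φ2: (-0.1214, -0.1061, -0.2965)
  A cos θ + B sin θ = C:  0.2914·cos θ + -0.2965·sin θ = -0.2414
  γ=atan2(-0.2965,0.2914)=-0.7940;  ψ=arccos(-0.5806)=2.1903;  θ2=γ+ψ≈1.3962
arm 3 (φ=240.0°): x'=-0.0312, y'=0.1582
  A cos θ + B sin θ = C:  0.2012·cos θ + -0.2965·sin θ = -0.1562
  θ3 = atan2(B,A) + arccos(C/0.3583) = 1.0471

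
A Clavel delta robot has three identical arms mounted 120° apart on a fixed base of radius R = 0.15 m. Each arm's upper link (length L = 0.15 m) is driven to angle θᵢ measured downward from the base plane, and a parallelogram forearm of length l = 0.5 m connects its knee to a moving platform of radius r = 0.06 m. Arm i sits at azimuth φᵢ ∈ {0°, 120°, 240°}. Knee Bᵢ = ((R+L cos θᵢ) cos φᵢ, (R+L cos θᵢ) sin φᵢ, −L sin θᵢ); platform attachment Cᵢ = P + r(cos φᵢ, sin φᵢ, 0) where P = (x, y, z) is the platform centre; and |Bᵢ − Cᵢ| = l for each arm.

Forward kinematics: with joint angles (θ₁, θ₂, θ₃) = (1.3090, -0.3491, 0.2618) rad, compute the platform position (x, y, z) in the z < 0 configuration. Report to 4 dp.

φ1=0.0°: virtual centre (0.1288, 0.0000, -0.1449), radius l
φ2=120.0°: virtual centre (-0.1155, 0.2000, 0.0513), radius l
arm 3 at φ=240.0°: ρ3 = 0.2349;  O3 = (-0.1174, -0.2034, -0.0388)
|O₂|²−|O₁|² = 0.0184;  |O₃|²−|O₁|² = 0.0191
plane₁₂: -0.4886x+0.4000y+0.3924z = 0.0184
det = 0.3958;  x = -0.0382+0.6177z,  y = -0.0007+-0.2264z
sphere 1 gives Az²+Bz+C=0 with A=1.4329, B=0.0838, C=-0.2011;  B²−4AC=1.1597;  roots -0.4050, 0.3466;  negative root z = -0.4050
x = -0.2884, y = 0.0910

(-0.2884, 0.0910, -0.4050)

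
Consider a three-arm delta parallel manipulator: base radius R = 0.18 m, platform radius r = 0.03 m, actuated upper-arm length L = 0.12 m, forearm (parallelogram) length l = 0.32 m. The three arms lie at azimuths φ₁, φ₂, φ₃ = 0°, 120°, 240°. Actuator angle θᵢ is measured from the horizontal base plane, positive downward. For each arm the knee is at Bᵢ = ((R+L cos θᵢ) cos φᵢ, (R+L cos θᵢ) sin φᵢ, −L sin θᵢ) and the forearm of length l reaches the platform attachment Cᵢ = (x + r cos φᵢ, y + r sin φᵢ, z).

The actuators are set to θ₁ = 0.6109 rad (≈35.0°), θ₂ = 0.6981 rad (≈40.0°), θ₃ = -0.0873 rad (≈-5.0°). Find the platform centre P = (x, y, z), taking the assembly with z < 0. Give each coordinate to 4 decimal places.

φ1=0.0°: virtual centre (0.2483, 0.0000, -0.0688), radius l
arm 2 at φ=120.0°: e+L cos θ2 = 0.2419;  centre 2 = (-0.1210, 0.2095, -0.0771)
arm 3 at φ=240.0°: e+L cos θ3 = 0.2695;  centre 3 = (-0.1348, -0.2334, 0.0105)
|centre ₂|²−|centre ₁|² = -0.0019;  |centre ₃|²−|centre ₁|² = 0.0064
linear system: -0.7385x+0.4190y = -0.0019−-0.0166z; -0.7661x+-0.4669y = 0.0064−0.1586z
Cramer: x(z) = -0.0027+0.0882z;  y(z) = -0.0093+0.1950z
quadratic in z: (1.0458)z²+(0.0898)z+(-0.0346)=0, √Δ=0.3909 → z ∈ {-0.2298, 0.1439}; z = -0.2298 (taking z<0)
x = -0.0229, y = -0.0541

(-0.0229, -0.0541, -0.2298)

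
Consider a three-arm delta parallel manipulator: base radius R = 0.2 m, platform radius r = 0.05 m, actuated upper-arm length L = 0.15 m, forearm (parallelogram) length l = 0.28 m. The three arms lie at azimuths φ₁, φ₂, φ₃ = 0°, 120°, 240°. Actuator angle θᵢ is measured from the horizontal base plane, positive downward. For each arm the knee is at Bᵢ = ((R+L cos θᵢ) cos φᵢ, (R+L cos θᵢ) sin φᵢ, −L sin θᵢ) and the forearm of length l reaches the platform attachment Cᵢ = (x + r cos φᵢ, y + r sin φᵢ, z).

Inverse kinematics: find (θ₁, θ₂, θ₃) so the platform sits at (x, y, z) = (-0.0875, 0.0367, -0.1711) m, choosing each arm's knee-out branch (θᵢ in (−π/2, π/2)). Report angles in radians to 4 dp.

θ₁ = 1.3089, θ₂ = 0.0873, θ₃ = 0.6984

rotate P by −φ1: (-0.0875, 0.0367, -0.1711)
  A cos θ + B sin θ = C:  0.2375·cos θ + -0.1711·sin θ = -0.1038
  γ=atan2(-0.1711,0.2375)=-0.6243;  ψ=arccos(-0.3545)=1.9332;  θ1=γ+ψ≈1.3089
arm 2 (φ=120.0°): x'=0.0755, y'=0.0574
  A=0.0745, B=-0.1711, C=(l²−L²−A²−y'²−z²)/(2L)=0.0593
  γ=atan2(-0.1711,0.0745)=-1.1603;  ψ=arccos(0.3176)=1.2476;  θ2=γ+ψ≈0.0873
arm 3 (φ=240.0°): x'=0.0120, y'=-0.0941
  A=0.1380, B=-0.1711, C=(l²−L²−A²−y'²−z²)/(2L)=-0.0043
  γ=atan2(-0.1711,0.1380)=-0.8920;  ψ=arccos(-0.0195)=1.5903;  θ3=γ+ψ≈0.6984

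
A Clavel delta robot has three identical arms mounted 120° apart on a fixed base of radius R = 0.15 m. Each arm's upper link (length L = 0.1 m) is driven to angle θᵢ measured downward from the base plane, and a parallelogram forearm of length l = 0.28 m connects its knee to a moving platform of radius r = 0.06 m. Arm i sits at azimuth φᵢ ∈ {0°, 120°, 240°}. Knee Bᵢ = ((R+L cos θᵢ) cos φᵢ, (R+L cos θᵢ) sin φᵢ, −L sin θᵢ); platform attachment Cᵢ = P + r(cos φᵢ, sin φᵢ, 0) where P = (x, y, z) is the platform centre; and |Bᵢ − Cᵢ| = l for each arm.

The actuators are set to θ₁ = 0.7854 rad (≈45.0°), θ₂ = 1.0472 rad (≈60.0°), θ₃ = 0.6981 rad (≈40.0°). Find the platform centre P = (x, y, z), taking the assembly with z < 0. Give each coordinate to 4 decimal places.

(0.0106, -0.0351, -0.3044)

φ1=0.0°: virtual centre (0.1607, 0.0000, -0.0707), radius l
S2 = (0.1400·cos120.0°, 0.1400·sin120.0°, -0.0866) = (-0.0700, 0.1212, -0.0866)
S3 = (0.1666·cos240.0°, 0.1666·sin240.0°, -0.0643) = (-0.0833, -0.1443, -0.0643)
|S₂|²−|S₁|² = -0.0037;  |S₃|²−|S₁|² = 0.0011
[-0.4614 0.2425 -0.0318]·P = -0.0037;  [-0.4880 -0.2886 0.0129]·P = 0.0011
Cramer: x(z) = 0.0033-0.0241z;  y(z) = -0.0092+0.0853z
quadratic in z: (1.0079)z²+(0.1474)z+(-0.0485)=0, √Δ=0.4662 → z ∈ {-0.3044, 0.1581}; z = -0.3044 (taking z<0)
x = 0.0106, y = -0.0351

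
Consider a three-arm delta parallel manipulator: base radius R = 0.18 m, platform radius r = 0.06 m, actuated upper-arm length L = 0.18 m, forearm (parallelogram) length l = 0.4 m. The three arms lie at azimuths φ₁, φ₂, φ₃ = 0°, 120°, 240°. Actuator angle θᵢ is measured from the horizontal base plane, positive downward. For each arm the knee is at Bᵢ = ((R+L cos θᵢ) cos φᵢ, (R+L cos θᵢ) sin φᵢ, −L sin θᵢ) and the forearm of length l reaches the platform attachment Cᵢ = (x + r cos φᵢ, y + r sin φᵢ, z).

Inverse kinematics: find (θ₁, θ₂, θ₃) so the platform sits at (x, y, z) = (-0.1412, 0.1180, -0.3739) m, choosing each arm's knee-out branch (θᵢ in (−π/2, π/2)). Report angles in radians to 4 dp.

θ₁ = 1.2219, θ₂ = -0.0001, θ₃ = 0.8727

rotate P by −φ1: (-0.1412, 0.1180, -0.3739)
  A=0.2612, B=-0.3739, C=(l²−L²−A²−y'²−z²)/(2L)=-0.2621
  θ1 = atan2(B,A) + arccos(C/0.4561) = 1.2219
arm 2 (φ=120.0°): x'=0.1728, y'=0.0633
  e−x'=-0.0528;  (l²−L²−(e−x')²−y'²−z²)/2L = -0.0528
  θ2 = atan2(B,A) + arccos(C/0.3776) = -0.0001
rotate P by −φ3: (-0.0316, -0.1813, -0.3739)
  A=0.1516, B=-0.3739, C=(l²−L²−A²−y'²−z²)/(2L)=-0.1890
  √(A²+B²)=0.4035;  θ3 = -1.1856+2.0584 ≈ 0.8727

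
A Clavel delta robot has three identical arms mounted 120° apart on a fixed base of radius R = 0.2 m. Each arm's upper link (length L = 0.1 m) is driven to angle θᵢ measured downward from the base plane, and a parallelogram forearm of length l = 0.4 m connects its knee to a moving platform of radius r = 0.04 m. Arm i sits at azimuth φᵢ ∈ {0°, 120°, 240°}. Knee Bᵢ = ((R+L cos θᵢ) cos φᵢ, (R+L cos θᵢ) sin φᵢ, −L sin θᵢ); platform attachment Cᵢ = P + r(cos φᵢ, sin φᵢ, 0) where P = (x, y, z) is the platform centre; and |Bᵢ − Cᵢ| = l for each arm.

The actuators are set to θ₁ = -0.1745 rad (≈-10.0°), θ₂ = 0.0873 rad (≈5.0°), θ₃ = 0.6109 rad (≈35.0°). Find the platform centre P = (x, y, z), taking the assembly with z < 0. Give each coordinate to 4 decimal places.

(0.0459, 0.0432, -0.3187)

arm 1 at φ=0.0°: ρ1 = 0.2585;  centre 1 = (0.2585, 0.0000, 0.0174)
centre 2 = (0.2596·cos120.0°, 0.2596·sin120.0°, -0.0087) = (-0.1298, 0.2248, -0.0087)
centre 3 = (0.2419·cos240.0°, 0.2419·sin240.0°, -0.0574) = (-0.1210, -0.2095, -0.0574)
subtract pairs → two planes through P
[-0.7766 0.4497 -0.0522]·P = 0.0004;  [-0.7589 -0.4190 -0.1494]·P = -0.0053
Cramer: x(z) = 0.0033-0.1336z;  y(z) = 0.0066-0.1147z
sphere 1 gives Az²+Bz+C=0 with A=1.0310, B=0.0319, C=-0.0946;  B²−4AC=0.3910;  roots -0.3187, 0.2878;  negative root z = -0.3187
x = 0.0459, y = 0.0432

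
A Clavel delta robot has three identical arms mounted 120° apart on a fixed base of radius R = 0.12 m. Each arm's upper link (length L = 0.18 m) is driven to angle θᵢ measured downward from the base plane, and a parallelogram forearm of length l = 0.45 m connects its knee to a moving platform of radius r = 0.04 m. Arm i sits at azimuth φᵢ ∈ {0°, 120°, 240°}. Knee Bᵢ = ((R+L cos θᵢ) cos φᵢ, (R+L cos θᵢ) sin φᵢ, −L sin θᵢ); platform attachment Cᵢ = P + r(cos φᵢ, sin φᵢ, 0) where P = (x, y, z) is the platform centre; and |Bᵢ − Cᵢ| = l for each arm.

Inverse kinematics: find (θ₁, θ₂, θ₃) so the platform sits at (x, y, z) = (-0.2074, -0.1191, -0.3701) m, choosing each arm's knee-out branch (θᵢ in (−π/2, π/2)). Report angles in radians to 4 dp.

θ₁ = 1.0472, θ₂ = 0.4363, θ₃ = -0.3488

φ1=0.0° → target in arm frame (-0.2074, -0.1191)
  A=0.2874, B=-0.3701, C=(l²−L²−A²−y'²−z²)/(2L)=-0.1768
  √(A²+B²)=0.4686;  θ1 = -0.9105+1.9577 ≈ 1.0472
arm 2 (φ=120.0°): x'=0.0006, y'=0.2392
  e−x'=0.0794;  (l²−L²−(e−x')²−y'²−z²)/2L = -0.0844
  θ2 = atan2(B,A) + arccos(C/0.3785) = 0.4363
arm 3 (φ=240.0°): x'=0.2068, y'=-0.1201
  A cos θ + B sin θ = C:  -0.1268·cos θ + -0.3701·sin θ = 0.0073
  θ3 = atan2(B,A) + arccos(C/0.3912) = -0.3488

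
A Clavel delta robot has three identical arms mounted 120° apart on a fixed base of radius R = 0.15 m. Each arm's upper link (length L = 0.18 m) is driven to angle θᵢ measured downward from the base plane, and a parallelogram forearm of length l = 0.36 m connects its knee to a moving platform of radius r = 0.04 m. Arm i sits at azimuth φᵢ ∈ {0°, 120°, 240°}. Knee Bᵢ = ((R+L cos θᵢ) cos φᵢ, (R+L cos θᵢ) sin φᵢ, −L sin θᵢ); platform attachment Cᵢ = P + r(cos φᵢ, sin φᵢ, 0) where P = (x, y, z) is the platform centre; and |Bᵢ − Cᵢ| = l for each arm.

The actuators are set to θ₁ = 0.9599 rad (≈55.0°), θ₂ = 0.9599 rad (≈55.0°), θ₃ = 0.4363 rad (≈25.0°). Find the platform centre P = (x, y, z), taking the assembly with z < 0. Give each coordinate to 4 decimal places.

arm 1 at φ=0.0°: ρ1 = 0.2132;  centre 1 = (0.2132, 0.0000, -0.1474)
centre 2 = (0.2132·cos120.0°, 0.2132·sin120.0°, -0.1474) = (-0.1066, 0.1847, -0.1474)
arm 3 at φ=240.0°: ρ3 = 0.2731;  centre 3 = (-0.1366, -0.2365, -0.0761)
subtract pairs → two planes through P
plane₁₂: -0.6397x+0.3694y+0.0000z = 0.0000
det = 0.5611;  x = -0.0087+0.0940z,  y = -0.0150+0.1628z
quadratic in z: (1.0353)z²+(0.2483)z+(-0.0584)=0, √Δ=0.5509 → z ∈ {-0.3859, 0.1461}; z = -0.3859 (taking z<0)
x = -0.0449, y = -0.0778

(-0.0449, -0.0778, -0.3859)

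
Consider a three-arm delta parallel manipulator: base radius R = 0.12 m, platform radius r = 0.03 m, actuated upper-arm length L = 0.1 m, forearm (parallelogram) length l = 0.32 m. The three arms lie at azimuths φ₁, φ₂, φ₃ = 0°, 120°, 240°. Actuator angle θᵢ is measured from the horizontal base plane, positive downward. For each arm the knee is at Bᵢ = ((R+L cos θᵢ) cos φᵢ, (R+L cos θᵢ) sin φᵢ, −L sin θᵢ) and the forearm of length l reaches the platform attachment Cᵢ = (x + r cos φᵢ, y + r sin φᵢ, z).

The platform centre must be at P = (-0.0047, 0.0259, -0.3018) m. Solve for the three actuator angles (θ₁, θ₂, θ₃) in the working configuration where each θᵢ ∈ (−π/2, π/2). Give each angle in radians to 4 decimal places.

θ₁ = 0.4360, θ₂ = 0.2617, θ₃ = 0.5232

arm 1 (φ=0.0°): x'=-0.0047, y'=0.0259
  A cos θ + B sin θ = C:  0.0947·cos θ + -0.3018·sin θ = -0.0416
  √(A²+B²)=0.3163;  θ1 = -1.2667+1.7027 ≈ 0.4360
φ2=120.0° → target in arm frame (0.0248, -0.0089)
  A=0.0652, B=-0.3018, C=(l²−L²−A²−y'²−z²)/(2L)=-0.0151
  γ=atan2(-0.3018,0.0652)=-1.3580;  ψ=arccos(-0.0488)=1.6197;  θ2=γ+ψ≈0.2617
rotate P by −φ3: (-0.0201, -0.0170, -0.3018)
  A=0.1101, B=-0.3018, C=(l²−L²−A²−y'²−z²)/(2L)=-0.0555
  θ3 = atan2(B,A) + arccos(C/0.3212) = 0.5232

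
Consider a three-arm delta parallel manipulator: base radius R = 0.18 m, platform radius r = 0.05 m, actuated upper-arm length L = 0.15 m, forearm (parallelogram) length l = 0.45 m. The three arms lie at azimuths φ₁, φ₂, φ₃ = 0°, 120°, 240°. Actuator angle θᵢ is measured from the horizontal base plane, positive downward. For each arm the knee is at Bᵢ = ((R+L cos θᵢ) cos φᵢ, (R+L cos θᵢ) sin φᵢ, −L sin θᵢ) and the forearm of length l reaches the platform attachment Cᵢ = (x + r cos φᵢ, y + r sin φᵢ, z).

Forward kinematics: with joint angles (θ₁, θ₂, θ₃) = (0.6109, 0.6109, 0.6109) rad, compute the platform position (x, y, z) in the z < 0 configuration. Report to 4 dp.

(0.0000, 0.0000, -0.4583)

φ1=0.0°: virtual centre (0.2529, 0.0000, -0.0860), radius l
φ2=120.0°: virtual centre (-0.1264, 0.2190, -0.0860), radius l
arm 3 at φ=240.0°: ρ3 = 0.2529;  S3 = (-0.1264, -0.2190, -0.0860)
subtract pairs → two planes through P
plane₁₂: -0.7586x+0.4380y+0.0000z = 0.0000
det = 0.6645;  x = 0.0000+0.0000z,  y = 0.0000+0.0000z
sphere 1 gives Az²+Bz+C=0 with A=1.0000, B=0.1721, C=-0.1312;  B²−4AC=0.5542;  roots -0.4583, 0.2862;  negative root z = -0.4583
x = 0.0000, y = 0.0000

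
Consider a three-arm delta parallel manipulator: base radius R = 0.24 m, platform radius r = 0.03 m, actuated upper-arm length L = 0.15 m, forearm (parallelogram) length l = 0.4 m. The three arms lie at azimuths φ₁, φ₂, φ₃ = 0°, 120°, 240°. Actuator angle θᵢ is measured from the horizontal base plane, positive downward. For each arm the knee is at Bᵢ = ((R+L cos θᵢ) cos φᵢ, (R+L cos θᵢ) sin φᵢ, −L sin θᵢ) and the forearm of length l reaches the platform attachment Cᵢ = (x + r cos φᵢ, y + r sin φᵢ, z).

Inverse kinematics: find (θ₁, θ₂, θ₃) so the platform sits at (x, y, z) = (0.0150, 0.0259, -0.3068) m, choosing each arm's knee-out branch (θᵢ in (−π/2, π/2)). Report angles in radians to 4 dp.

θ₁ = 0.5233, θ₂ = 0.5237, θ₃ = 0.7855

φ1=0.0° → target in arm frame (0.0150, 0.0259)
  e−x'=0.1950;  (l²−L²−(e−x')²−y'²−z²)/2L = 0.0156
  θ1 = atan2(B,A) + arccos(C/0.3635) = 0.5233
arm 2 (φ=120.0°): x'=0.0149, y'=-0.0259
  e−x'=0.1951;  (l²−L²−(e−x')²−y'²−z²)/2L = 0.0155
  √(A²+B²)=0.3636;  θ2 = -1.0045+1.5282 ≈ 0.5237
arm 3 (φ=240.0°): x'=-0.0299, y'=0.0000
  e−x'=0.2399;  (l²−L²−(e−x')²−y'²−z²)/2L = -0.0473
  √(A²+B²)=0.3895;  θ3 = -0.9071+1.6926 ≈ 0.7855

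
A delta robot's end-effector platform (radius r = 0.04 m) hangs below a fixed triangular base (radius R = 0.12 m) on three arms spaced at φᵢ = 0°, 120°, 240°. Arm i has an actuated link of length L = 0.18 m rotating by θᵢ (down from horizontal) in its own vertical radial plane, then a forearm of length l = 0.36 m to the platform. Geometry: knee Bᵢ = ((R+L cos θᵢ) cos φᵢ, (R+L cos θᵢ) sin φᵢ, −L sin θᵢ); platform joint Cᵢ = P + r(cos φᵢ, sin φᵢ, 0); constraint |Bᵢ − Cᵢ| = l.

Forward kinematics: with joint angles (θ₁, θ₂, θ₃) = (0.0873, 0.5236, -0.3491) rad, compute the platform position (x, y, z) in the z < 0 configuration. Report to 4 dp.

(0.0040, -0.0934, -0.2516)

O1 = (0.2593·cos0.0°, 0.2593·sin0.0°, -0.0157) = (0.2593, 0.0000, -0.0157)
arm 2 at φ=120.0°: e+L cos θ2 = 0.2359;  O2 = (-0.1179, 0.2043, -0.0900)
arm 3 at φ=240.0°: e+L cos θ3 = 0.2491;  O3 = (-0.1246, -0.2158, 0.0616)
eliminate P² terms by subtracting sphere 1 from 2 and 3
[-0.7545 0.4086 -0.1486]·P = -0.0037;  [-0.7678 -0.4315 0.1545]·P = -0.0016
Cramer: x(z) = 0.0036-0.0016z;  y(z) = -0.0026+0.3609z
into |P−O₁|² = l²: 1.1302z² + 0.0303z + -0.0639 = 0;  Δ = 0.2900;  z = -0.2516 or 0.2248 → z<0 root = -0.2516
x = 0.0040, y = -0.0934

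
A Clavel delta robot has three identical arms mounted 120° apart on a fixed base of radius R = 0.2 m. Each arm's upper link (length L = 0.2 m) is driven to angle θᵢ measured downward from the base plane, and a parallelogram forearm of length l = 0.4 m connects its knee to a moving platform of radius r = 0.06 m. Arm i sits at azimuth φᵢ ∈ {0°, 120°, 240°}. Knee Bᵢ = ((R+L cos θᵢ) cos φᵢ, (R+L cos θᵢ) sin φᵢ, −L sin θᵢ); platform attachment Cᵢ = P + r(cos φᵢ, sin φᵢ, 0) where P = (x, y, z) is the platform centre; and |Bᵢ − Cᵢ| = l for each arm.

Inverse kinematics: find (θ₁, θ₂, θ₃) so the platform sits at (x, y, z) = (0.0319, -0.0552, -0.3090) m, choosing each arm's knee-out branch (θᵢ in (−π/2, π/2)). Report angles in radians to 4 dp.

arm 1 (φ=0.0°): x'=0.0319, y'=-0.0552
  A=0.1081, B=-0.3090, C=(l²−L²−A²−y'²−z²)/(2L)=0.0245
  γ=atan2(-0.3090,0.1081)=-1.2343;  ψ=arccos(0.0747)=1.4960;  θ1=γ+ψ≈0.2617
arm 2 (φ=120.0°): x'=-0.0638, y'=0.0000
  A=0.2038, B=-0.3090, C=(l²−L²−A²−y'²−z²)/(2L)=-0.0425
  √(A²+B²)=0.3701;  θ2 = -0.9878+1.6859 ≈ 0.6980
φ3=240.0° → target in arm frame (0.0319, 0.0552)
  e−x'=0.1081;  (l²−L²−(e−x')²−y'²−z²)/2L = 0.0244
  γ=atan2(-0.3090,0.1081)=-1.2341;  ψ=arccos(0.0746)=1.4961;  θ3=γ+ψ≈0.2620

θ₁ = 0.2617, θ₂ = 0.6980, θ₃ = 0.2620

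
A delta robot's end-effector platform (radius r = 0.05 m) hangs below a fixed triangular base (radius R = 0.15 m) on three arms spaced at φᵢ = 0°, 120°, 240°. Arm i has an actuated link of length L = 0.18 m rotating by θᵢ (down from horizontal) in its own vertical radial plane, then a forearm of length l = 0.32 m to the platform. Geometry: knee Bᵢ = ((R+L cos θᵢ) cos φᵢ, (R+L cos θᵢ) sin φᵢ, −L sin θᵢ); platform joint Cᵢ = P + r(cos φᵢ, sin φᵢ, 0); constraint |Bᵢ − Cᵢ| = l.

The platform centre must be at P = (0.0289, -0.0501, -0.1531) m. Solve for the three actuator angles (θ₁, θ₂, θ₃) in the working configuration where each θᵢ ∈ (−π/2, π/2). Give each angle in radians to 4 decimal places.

θ₁ = -0.2619, θ₂ = 0.5236, θ₃ = -0.2624

φ1=0.0° → target in arm frame (0.0289, -0.0501)
  e−x'=0.0711;  (l²−L²−(e−x')²−y'²−z²)/2L = 0.1083
  γ=atan2(-0.1531,0.0711)=-1.1360;  ψ=arccos(0.6417)=0.8741;  θ1=γ+ψ≈-0.2619
rotate P by −φ2: (-0.0578, 0.0000, -0.1531)
  A cos θ + B sin θ = C:  0.1578·cos θ + -0.1531·sin θ = 0.0601
  γ=atan2(-0.1531,0.1578)=-0.7702;  ψ=arccos(0.2735)=1.2938;  θ2=γ+ψ≈0.5236
rotate P by −φ3: (0.0289, 0.0501, -0.1531)
  A=0.0711, B=-0.1531, C=(l²−L²−A²−y'²−z²)/(2L)=0.1083
  √(A²+B²)=0.1688;  θ3 = -1.1362+0.8739 ≈ -0.2624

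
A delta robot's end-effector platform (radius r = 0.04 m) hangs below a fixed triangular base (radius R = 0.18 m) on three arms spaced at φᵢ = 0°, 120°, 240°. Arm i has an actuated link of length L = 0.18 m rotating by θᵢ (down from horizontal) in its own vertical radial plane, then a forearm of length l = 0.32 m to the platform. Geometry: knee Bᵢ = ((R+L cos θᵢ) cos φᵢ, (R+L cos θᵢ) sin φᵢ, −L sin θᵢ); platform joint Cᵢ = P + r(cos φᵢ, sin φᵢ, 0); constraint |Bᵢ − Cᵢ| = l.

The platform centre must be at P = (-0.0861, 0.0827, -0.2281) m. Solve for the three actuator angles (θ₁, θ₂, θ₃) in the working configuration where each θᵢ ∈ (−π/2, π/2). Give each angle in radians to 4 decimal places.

rotate P by −φ1: (-0.0861, 0.0827, -0.2281)
  A cos θ + B sin θ = C:  0.2261·cos θ + -0.2281·sin θ = -0.1111
  γ=atan2(-0.2281,0.2261)=-0.7898;  ψ=arccos(-0.3459)=1.9240;  θ1=γ+ψ≈1.1342
φ2=120.0° → target in arm frame (0.1147, 0.0332)
  A cos θ + B sin θ = C:  0.0253·cos θ + -0.2281·sin θ = 0.0451
  √(A²+B²)=0.2295;  θ2 = -1.4602+1.3731 ≈ -0.0871
φ3=240.0° → target in arm frame (-0.0286, -0.1159)
  e−x'=0.1686;  (l²−L²−(e−x')²−y'²−z²)/2L = -0.0663
  γ=atan2(-0.2281,0.1686)=-0.9344;  ψ=arccos(-0.2339)=1.8069;  θ3=γ+ψ≈0.8725

θ₁ = 1.1342, θ₂ = -0.0871, θ₃ = 0.8725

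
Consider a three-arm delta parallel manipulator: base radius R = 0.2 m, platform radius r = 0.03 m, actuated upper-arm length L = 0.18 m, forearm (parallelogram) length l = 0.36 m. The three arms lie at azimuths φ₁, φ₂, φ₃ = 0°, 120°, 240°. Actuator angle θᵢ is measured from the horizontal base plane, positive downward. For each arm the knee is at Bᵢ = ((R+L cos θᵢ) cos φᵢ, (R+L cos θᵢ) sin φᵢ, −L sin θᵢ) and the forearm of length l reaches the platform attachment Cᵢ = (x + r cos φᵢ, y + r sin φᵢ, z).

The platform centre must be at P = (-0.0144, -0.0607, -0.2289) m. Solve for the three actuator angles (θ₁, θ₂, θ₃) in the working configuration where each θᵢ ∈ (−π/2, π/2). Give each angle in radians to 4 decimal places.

θ₁ = 0.6108, θ₂ = 0.7851, θ₃ = 0.0875

arm 1 (φ=0.0°): x'=-0.0144, y'=-0.0607
  A cos θ + B sin θ = C:  0.1844·cos θ + -0.2289·sin θ = 0.0198
  √(A²+B²)=0.2939;  θ1 = -0.8927+1.5035 ≈ 0.6108
rotate P by −φ2: (-0.0454, 0.0428, -0.2289)
  A=0.2154, B=-0.2289, C=(l²−L²−A²−y'²−z²)/(2L)=-0.0095
  √(A²+B²)=0.3143;  θ2 = -0.8158+1.6010 ≈ 0.7851
arm 3 (φ=240.0°): x'=0.0598, y'=0.0179
  A cos θ + B sin θ = C:  0.1102·cos θ + -0.2289·sin θ = 0.0898
  γ=atan2(-0.2289,0.1102)=-1.1220;  ψ=arccos(0.3535)=1.2095;  θ3=γ+ψ≈0.0875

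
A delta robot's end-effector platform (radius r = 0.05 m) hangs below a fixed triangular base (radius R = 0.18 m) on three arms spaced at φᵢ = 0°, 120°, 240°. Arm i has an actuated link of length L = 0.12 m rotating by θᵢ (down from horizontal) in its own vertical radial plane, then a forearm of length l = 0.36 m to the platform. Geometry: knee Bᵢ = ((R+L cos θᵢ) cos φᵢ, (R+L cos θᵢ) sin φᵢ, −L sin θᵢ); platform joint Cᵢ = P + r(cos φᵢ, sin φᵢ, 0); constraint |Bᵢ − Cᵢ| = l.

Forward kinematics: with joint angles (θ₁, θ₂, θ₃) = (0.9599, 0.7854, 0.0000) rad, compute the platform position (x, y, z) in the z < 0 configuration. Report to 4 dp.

S1 = (0.1988·cos0.0°, 0.1988·sin0.0°, -0.0983) = (0.1988, 0.0000, -0.0983)
φ2=120.0°: virtual centre (-0.1074, 0.1861, -0.0849), radius l
arm 3 at φ=240.0°: e+L cos θ3 = 0.2500;  S3 = (-0.1250, -0.2165, 0.0000)
eliminate P² terms by subtracting sphere 1 from 2 and 3
[-0.6125 0.3721 0.0269]·P = 0.0042;  [-0.6477 -0.4330 0.1966]·P = 0.0133
det = 0.5062;  x = -0.0133+0.1675z,  y = -0.0108+0.2035z
into |P−S₁|² = l²: 1.0695z² + 0.1211z + -0.0748 = 0;  Δ = 0.3347;  z = -0.3271 or 0.2138 → z<0 root = -0.3271
x = -0.0681, y = -0.0773

(-0.0681, -0.0773, -0.3271)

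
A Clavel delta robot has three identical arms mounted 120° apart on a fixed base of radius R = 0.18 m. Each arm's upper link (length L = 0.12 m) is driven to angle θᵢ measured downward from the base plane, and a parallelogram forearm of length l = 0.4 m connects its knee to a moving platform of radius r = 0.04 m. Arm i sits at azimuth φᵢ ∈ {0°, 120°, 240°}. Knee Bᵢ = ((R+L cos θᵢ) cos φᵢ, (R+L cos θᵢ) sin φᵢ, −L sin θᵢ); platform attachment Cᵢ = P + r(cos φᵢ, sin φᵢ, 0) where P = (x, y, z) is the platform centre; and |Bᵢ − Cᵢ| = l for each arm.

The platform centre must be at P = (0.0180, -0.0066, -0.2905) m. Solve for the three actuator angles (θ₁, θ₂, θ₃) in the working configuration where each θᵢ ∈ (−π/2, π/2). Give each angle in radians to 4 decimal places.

rotate P by −φ1: (0.0180, -0.0066, -0.2905)
  A cos θ + B sin θ = C:  0.1220·cos θ + -0.2905·sin θ = 0.1928
  √(A²+B²)=0.3151;  θ1 = -1.1732+0.9122 ≈ -0.2610
φ2=120.0° → target in arm frame (-0.0147, -0.0123)
  A=0.1547, B=-0.2905, C=(l²−L²−A²−y'²−z²)/(2L)=0.1547
  √(A²+B²)=0.3291;  θ2 = -1.0814+1.0816 ≈ 0.0001
arm 3 (φ=240.0°): x'=-0.0033, y'=0.0189
  e−x'=0.1433;  (l²−L²−(e−x')²−y'²−z²)/2L = 0.1680
  √(A²+B²)=0.3239;  θ3 = -1.1126+1.0255 ≈ -0.0871

θ₁ = -0.2610, θ₂ = 0.0001, θ₃ = -0.0871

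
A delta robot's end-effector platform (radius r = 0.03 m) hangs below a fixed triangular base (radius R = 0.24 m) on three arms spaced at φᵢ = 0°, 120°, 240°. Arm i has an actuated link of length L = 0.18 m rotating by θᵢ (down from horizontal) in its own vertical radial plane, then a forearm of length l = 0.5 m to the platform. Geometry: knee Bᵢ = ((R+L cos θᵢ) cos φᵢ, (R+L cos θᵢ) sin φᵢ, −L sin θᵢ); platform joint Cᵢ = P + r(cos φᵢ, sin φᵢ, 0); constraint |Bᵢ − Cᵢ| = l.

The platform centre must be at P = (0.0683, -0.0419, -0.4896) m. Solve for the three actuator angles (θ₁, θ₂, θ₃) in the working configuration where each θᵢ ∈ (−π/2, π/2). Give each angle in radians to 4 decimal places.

arm 1 (φ=0.0°): x'=0.0683, y'=-0.0419
  A=0.1417, B=-0.4896, C=(l²−L²−A²−y'²−z²)/(2L)=-0.1221
  γ=atan2(-0.4896,0.1417)=-1.2891;  ψ=arccos(-0.2395)=1.8126;  θ1=γ+ψ≈0.5236
φ2=120.0° → target in arm frame (-0.0704, -0.0382)
  A=0.2804, B=-0.4896, C=(l²−L²−A²−y'²−z²)/(2L)=-0.2839
  θ2 = atan2(B,A) + arccos(C/0.5642) = 1.0475
rotate P by −φ3: (0.0021, 0.0801, -0.4896)
  A=0.2079, B=-0.4896, C=(l²−L²−A²−y'²−z²)/(2L)=-0.1993
  θ3 = atan2(B,A) + arccos(C/0.5319) = 0.7855

θ₁ = 0.5236, θ₂ = 1.0475, θ₃ = 0.7855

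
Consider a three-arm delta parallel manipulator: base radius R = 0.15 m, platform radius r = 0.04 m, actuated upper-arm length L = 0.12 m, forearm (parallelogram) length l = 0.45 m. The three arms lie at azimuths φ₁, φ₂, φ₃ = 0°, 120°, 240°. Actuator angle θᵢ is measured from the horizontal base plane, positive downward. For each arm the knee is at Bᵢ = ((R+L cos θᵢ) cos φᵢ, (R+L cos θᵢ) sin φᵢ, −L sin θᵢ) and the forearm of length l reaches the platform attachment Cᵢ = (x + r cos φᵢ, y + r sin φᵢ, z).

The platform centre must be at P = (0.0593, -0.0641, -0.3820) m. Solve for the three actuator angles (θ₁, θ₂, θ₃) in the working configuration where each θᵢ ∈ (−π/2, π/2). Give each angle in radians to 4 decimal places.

θ₁ = -0.2620, θ₂ = 0.4362, θ₃ = -0.0876

φ1=0.0° → target in arm frame (0.0593, -0.0641)
  A cos θ + B sin θ = C:  0.0507·cos θ + -0.3820·sin θ = 0.1479
  γ=atan2(-0.3820,0.0507)=-1.4388;  ψ=arccos(0.3838)=1.1769;  θ1=γ+ψ≈-0.2620
arm 2 (φ=120.0°): x'=-0.0852, y'=-0.0193
  A=0.1952, B=-0.3820, C=(l²−L²−A²−y'²−z²)/(2L)=0.0155
  √(A²+B²)=0.4290;  θ2 = -1.0985+1.5347 ≈ 0.4362
rotate P by −φ3: (0.0259, 0.0834, -0.3820)
  A=0.0841, B=-0.3820, C=(l²−L²−A²−y'²−z²)/(2L)=0.1173
  γ=atan2(-0.3820,0.0841)=-1.3540;  ψ=arccos(0.2998)=1.2664;  θ3=γ+ψ≈-0.0876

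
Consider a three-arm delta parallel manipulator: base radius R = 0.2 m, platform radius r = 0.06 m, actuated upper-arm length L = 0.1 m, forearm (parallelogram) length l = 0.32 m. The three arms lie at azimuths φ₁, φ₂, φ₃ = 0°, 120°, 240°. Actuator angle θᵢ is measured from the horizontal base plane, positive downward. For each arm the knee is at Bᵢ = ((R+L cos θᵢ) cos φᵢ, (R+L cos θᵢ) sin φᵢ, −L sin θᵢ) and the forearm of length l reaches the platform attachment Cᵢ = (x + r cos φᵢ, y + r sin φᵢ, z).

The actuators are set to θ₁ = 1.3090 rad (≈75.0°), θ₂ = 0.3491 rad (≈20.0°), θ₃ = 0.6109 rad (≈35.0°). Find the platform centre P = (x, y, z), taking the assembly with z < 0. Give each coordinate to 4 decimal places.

S1 = (0.1659·cos0.0°, 0.1659·sin0.0°, -0.0966) = (0.1659, 0.0000, -0.0966)
S2 = (0.2340·cos120.0°, 0.2340·sin120.0°, -0.0342) = (-0.1170, 0.2026, -0.0342)
S3 = (0.2219·cos240.0°, 0.2219·sin240.0°, -0.0574) = (-0.1110, -0.1922, -0.0574)
eliminate P² terms by subtracting sphere 1 from 2 and 3
plane₁₂: -0.5657x+0.4052y+0.1248z = 0.0191
det = 0.4418;  x = -0.0310+0.1805z,  y = 0.0038+-0.0559z
quadratic in z: (1.0357)z²+(0.1217)z+(-0.0543)=0, √Δ=0.4897 → z ∈ {-0.2951, 0.1776}; z = -0.2951 (taking z<0)
x = -0.0843, y = 0.0203

(-0.0843, 0.0203, -0.2951)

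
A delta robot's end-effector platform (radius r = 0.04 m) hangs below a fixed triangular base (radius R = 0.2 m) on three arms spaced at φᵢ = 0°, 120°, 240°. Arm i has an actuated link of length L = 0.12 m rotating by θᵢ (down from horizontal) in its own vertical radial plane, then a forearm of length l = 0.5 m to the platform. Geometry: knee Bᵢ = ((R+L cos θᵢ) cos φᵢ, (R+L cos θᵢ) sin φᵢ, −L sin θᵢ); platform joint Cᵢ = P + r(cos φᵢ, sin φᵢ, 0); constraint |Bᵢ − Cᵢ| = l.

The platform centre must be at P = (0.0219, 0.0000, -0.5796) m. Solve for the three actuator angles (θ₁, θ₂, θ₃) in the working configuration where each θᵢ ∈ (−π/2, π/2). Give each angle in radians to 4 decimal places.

rotate P by −φ1: (0.0219, 0.0000, -0.5796)
  A cos θ + B sin θ = C:  0.1381·cos θ + -0.5796·sin θ = -0.4975
  θ1 = atan2(B,A) + arccos(C/0.5958) = 1.2221
rotate P by −φ2: (-0.0109, -0.0190, -0.5796)
  A=0.1709, B=-0.5796, C=(l²−L²−A²−y'²−z²)/(2L)=-0.5413
  γ=atan2(-0.5796,0.1709)=-1.2840;  ψ=arccos(-0.8958)=2.6811;  θ2=γ+ψ≈1.3971
φ3=240.0° → target in arm frame (-0.0110, 0.0190)
  e−x'=0.1710;  (l²−L²−(e−x')²−y'²−z²)/2L = -0.5413
  γ=atan2(-0.5796,0.1710)=-1.2840;  ψ=arccos(-0.8958)=2.6811;  θ3=γ+ψ≈1.3971

θ₁ = 1.2221, θ₂ = 1.3971, θ₃ = 1.3971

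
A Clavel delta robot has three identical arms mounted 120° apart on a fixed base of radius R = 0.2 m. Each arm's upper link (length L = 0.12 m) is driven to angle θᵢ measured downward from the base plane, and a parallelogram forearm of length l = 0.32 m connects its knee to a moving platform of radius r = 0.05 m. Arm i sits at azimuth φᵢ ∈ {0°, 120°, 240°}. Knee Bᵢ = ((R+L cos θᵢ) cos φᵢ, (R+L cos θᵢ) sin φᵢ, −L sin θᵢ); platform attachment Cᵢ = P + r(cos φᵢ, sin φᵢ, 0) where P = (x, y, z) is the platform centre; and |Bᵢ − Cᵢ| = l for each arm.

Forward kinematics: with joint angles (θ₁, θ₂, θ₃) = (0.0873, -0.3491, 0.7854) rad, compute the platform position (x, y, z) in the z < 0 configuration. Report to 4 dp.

(0.0156, 0.0667, -0.1933)

arm 1 at φ=0.0°: (R−r)+L cos θ1 = 0.2695;  O1 = (0.2695, 0.0000, -0.0105)
O2 = (0.2628·cos120.0°, 0.2628·sin120.0°, 0.0410) = (-0.1314, 0.2276, 0.0410)
O3 = (0.2349·cos240.0°, 0.2349·sin240.0°, -0.0849) = (-0.1174, -0.2034, -0.0849)
|O₂|²−|O₁|² = -0.0020;  |O₃|²−|O₁|² = -0.0104
plane₁₂: -0.8018x+0.4551y+0.1030z = -0.0020
Cramer: x(z) = 0.0082-0.0380z;  y(z) = 0.0100-0.2934z
quadratic in z: (1.0875)z²+(0.0350)z+(-0.0339)=0, √Δ=0.3856 → z ∈ {-0.1933, 0.1612}; z = -0.1933 (taking z<0)
x = 0.0156, y = 0.0667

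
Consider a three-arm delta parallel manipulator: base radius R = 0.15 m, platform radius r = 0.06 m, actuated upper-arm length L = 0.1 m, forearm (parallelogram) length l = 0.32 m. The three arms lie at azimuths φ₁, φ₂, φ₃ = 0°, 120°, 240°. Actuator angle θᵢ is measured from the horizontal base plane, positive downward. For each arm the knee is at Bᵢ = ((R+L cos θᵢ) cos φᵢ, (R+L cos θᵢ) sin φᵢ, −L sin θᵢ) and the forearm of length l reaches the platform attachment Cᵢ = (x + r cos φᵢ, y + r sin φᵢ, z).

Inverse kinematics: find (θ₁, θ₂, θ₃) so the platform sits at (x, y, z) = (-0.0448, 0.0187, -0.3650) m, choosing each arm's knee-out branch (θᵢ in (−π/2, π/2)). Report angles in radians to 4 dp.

θ₁ = 1.2211, θ₂ = 0.7852, θ₃ = 0.9596

rotate P by −φ1: (-0.0448, 0.0187, -0.3650)
  A=0.1348, B=-0.3650, C=(l²−L²−A²−y'²−z²)/(2L)=-0.2967
  √(A²+B²)=0.3891;  θ1 = -1.2170+2.4381 ≈ 1.2211
rotate P by −φ2: (0.0386, 0.0294, -0.3650)
  A=0.0514, B=-0.3650, C=(l²−L²−A²−y'²−z²)/(2L)=-0.2217
  θ2 = atan2(B,A) + arccos(C/0.3686) = 0.7852
rotate P by −φ3: (0.0062, -0.0481, -0.3650)
  A cos θ + B sin θ = C:  0.0838·cos θ + -0.3650·sin θ = -0.2508
  √(A²+B²)=0.3745;  θ3 = -1.3451+2.3047 ≈ 0.9596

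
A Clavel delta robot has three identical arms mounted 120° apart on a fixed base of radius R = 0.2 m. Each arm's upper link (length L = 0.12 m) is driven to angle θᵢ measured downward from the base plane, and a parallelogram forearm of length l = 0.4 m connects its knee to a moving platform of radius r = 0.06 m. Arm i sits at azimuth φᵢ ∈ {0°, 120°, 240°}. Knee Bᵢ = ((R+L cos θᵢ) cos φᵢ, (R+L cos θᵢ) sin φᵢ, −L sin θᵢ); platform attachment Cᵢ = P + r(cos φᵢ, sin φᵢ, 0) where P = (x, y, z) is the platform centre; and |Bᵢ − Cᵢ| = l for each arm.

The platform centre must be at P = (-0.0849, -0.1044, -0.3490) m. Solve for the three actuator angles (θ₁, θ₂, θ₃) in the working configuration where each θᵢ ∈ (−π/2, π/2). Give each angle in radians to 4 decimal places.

φ1=0.0° → target in arm frame (-0.0849, -0.1044)
  e−x'=0.2249;  (l²−L²−(e−x')²−y'²−z²)/2L = -0.1570
  γ=atan2(-0.3490,0.2249)=-0.9984;  ψ=arccos(-0.3781)=1.9586;  θ1=γ+ψ≈0.9602
rotate P by −φ2: (-0.0480, 0.1257, -0.3490)
  e−x'=0.1880;  (l²−L²−(e−x')²−y'²−z²)/2L = -0.1139
  √(A²+B²)=0.3964;  θ2 = -1.0768+1.8623 ≈ 0.7855
φ3=240.0° → target in arm frame (0.1329, -0.0213)
  A cos θ + B sin θ = C:  0.0071·cos θ + -0.3490·sin θ = 0.0971
  θ3 = atan2(B,A) + arccos(C/0.3491) = -0.2613

θ₁ = 0.9602, θ₂ = 0.7855, θ₃ = -0.2613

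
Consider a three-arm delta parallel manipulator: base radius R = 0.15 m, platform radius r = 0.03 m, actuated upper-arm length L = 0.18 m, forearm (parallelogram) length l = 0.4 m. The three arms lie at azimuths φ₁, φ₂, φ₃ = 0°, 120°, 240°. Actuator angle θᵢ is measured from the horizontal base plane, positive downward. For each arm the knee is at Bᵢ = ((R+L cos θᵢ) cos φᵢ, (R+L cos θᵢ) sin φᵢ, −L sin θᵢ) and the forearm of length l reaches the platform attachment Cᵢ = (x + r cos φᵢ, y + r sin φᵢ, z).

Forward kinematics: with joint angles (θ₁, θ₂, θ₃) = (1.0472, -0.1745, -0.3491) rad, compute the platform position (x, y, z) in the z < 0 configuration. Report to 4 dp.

(-0.1758, -0.0150, -0.2603)

arm 1 at φ=0.0°: ρ1 = 0.2100;  O1 = (0.2100, 0.0000, -0.1559)
O2 = (0.2973·cos120.0°, 0.2973·sin120.0°, 0.0313) = (-0.1486, 0.2574, 0.0313)
arm 3 at φ=240.0°: ρ3 = 0.2891;  O3 = (-0.1446, -0.2504, 0.0616)
|O₂|²−|O₁|² = 0.0209;  |O₃|²−|O₁|² = 0.0190
linear system: -0.7173x+0.5149y = 0.0209−0.3743z; -0.7091x+-0.5008y = 0.0190−0.4349z
Cramer: x(z) = -0.0280+0.5679z;  y(z) = 0.0017+0.0642z
quadratic in z: (1.3267)z²+(0.0417)z+(-0.0791)=0, √Δ=0.6491 → z ∈ {-0.2603, 0.2289}; z = -0.2603 (taking z<0)
x = -0.1758, y = -0.0150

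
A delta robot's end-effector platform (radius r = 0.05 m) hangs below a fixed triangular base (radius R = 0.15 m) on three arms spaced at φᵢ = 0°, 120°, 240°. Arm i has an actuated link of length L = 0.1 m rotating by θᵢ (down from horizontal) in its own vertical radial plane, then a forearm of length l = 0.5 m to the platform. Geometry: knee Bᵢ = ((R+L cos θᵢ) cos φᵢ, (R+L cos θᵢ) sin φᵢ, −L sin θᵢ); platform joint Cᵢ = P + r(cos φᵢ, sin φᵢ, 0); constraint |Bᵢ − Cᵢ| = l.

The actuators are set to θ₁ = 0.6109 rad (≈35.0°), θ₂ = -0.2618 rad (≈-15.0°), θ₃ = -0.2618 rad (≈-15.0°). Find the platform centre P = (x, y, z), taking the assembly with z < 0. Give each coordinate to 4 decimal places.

(-0.1367, 0.0000, -0.4427)

arm 1 at φ=0.0°: e+L cos θ1 = 0.1819;  S1 = (0.1819, 0.0000, -0.0574)
arm 2 at φ=120.0°: e+L cos θ2 = 0.1966;  S2 = (-0.0983, 0.1703, 0.0259)
S3 = (0.1966·cos240.0°, 0.1966·sin240.0°, 0.0259) = (-0.0983, -0.1703, 0.0259)
subtract pairs → two planes through P
linear system: -0.5604x+0.3405y = 0.0029−0.1665z; -0.5604x+-0.3405y = 0.0029−0.1665z
det = 0.3817;  x = -0.0052+0.2971z,  y = 0.0000+0.0000z
sphere 1 gives Az²+Bz+C=0 with A=1.0883, B=0.0035, C=-0.2117;  B²−4AC=0.9215;  roots -0.4427, 0.4394;  negative root z = -0.4427
x = -0.1367, y = 0.0000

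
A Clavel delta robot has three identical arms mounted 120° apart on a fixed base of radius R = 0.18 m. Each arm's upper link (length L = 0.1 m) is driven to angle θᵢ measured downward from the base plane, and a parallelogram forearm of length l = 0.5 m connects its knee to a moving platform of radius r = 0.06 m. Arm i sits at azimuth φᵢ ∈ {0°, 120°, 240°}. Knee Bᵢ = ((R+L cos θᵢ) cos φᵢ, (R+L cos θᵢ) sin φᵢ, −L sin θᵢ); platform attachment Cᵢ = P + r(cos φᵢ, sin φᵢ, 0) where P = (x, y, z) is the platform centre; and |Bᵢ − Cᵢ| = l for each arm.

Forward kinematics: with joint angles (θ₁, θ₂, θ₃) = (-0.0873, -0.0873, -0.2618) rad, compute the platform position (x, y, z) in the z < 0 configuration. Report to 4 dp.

φ1=0.0°: virtual centre (0.2196, 0.0000, 0.0087), radius l
φ2=120.0°: virtual centre (-0.1098, 0.1902, 0.0087), radius l
φ3=240.0°: virtual centre (-0.1083, -0.1876, 0.0259), radius l
|centre ₂|²−|centre ₁|² = 0.0000;  |centre ₃|²−|centre ₁|² = -0.0007
plane₁₂: -0.6589x+0.3804y+0.0000z = 0.0000
Cramer: x(z) = 0.0006+0.0263z;  y(z) = 0.0010+0.0455z
quadratic in z: (1.0028)z²+(-0.0289)z+(-0.2019)=0, √Δ=0.9004 → z ∈ {-0.4346, 0.4634}; z = -0.4346 (taking z<0)
x = -0.0109, y = -0.0188

(-0.0109, -0.0188, -0.4346)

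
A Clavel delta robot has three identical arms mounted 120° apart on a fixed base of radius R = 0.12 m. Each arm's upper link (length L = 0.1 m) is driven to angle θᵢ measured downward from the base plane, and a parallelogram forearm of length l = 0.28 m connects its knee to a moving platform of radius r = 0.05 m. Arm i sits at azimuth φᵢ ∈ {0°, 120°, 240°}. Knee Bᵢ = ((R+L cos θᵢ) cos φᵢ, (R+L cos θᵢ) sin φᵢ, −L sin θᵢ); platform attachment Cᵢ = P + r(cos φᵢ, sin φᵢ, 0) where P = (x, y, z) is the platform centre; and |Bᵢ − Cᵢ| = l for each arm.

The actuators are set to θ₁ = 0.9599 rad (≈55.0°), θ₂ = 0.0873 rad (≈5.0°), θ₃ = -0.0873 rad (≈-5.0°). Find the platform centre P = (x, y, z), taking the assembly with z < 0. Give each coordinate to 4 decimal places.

(-0.1054, -0.0141, -0.2369)

arm 1 at φ=0.0°: ρ1 = 0.1274;  centre 1 = (0.1274, 0.0000, -0.0819)
arm 2 at φ=120.0°: ρ2 = 0.1696;  centre 2 = (-0.0848, 0.1469, -0.0087)
centre 3 = (0.1696·cos240.0°, 0.1696·sin240.0°, 0.0087) = (-0.0848, -0.1469, 0.0087)
eliminate P² terms by subtracting sphere 1 from 2 and 3
[-0.4243 0.2938 0.1464]·P = 0.0059;  [-0.4243 -0.2938 0.1813]·P = 0.0059
det = 0.2493;  x = -0.0139+0.3861z,  y = 0.0000+0.0594z
quadratic in z: (1.1526)z²+(0.0547)z+(-0.0517)=0, √Δ=0.4914 → z ∈ {-0.2369, 0.1894}; z = -0.2369 (taking z<0)
x = -0.1054, y = -0.0141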